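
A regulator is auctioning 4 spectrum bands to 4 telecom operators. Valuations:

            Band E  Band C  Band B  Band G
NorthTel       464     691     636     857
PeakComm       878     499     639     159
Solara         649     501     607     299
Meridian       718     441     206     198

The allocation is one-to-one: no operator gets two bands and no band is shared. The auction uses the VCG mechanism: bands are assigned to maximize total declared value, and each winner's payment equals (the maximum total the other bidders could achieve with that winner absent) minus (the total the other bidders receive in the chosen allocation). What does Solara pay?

Efficient allocation: NorthTel→Band G ($857M), PeakComm→Band E ($878M), Solara→Band B ($607M), Meridian→Band C ($441M); total welfare W = $2783M.
Solara receives Band B at value $607M, so the others get W − 607 = $2176M.
Without Solara: best allocation of the remaining 3 bidders over all 4 bands is NorthTel→Band G ($857M), PeakComm→Band B ($639M), Meridian→Band E ($718M), total $2214M.
VCG payment = (others' best without Solara) − (others' welfare with Solara) = 2214 − 2176 = $38M.

Solara pays $38M.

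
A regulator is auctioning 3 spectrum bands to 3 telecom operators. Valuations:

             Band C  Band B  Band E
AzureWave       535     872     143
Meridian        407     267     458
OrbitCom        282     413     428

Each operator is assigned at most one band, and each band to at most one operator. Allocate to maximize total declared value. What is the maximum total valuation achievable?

Max total: $1707M

Treat this as an assignment problem: match each operator to one band.
Optimal: AzureWave→Band B ($872M), Meridian→Band C ($407M), OrbitCom→Band E ($428M) — total 872+407+428 = $1707M.
Column-greedy (each band in turn goes to its best remaining operator) gives $1406M, worse by 301.
Next-best assignment: AzureWave→Band B, Meridian→Band E, OrbitCom→Band C = $1612M.
Every other assignment is strictly worse.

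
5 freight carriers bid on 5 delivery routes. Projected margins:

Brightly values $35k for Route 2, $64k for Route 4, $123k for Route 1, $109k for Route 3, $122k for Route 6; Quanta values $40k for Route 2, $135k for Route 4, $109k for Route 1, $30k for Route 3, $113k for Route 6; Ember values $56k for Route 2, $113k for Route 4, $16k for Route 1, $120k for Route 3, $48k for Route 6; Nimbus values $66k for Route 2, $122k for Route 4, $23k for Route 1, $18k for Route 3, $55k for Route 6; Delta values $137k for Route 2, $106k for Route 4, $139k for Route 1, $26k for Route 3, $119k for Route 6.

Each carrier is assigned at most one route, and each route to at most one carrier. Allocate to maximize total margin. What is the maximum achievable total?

Max total: $615k

This is a one-to-one assignment (maximum-weight bipartite matching).
Optimal: Brightly→Route 1 ($123k), Quanta→Route 6 ($113k), Ember→Route 3 ($120k), Nimbus→Route 4 ($122k), Delta→Route 2 ($137k) — total 123+113+120+122+137 = $615k.
Max-entry greedy (repeatedly take the single best remaining cell) gives $582k, worse by 33.
Next-best assignment: Brightly→Route 6, Quanta→Route 1, Ember→Route 3, Nimbus→Route 4, Delta→Route 2 = $610k.
Checked against all permutations: $615k is optimal.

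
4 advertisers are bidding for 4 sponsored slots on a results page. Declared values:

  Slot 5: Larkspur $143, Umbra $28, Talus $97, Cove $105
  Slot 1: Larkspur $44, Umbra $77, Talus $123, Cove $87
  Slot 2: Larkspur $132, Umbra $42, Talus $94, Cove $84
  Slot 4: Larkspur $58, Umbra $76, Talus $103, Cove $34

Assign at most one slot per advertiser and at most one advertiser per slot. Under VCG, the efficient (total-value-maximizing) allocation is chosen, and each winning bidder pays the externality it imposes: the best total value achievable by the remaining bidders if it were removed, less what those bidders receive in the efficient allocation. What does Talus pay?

Efficient allocation: Larkspur→Slot 2 ($132), Umbra→Slot 4 ($76), Talus→Slot 1 ($123), Cove→Slot 5 ($105); total welfare W = $436.
Talus receives Slot 1 at value $123, so the others get W − 123 = $313.
Without Talus: best allocation of the remaining 3 bidders over all 4 slots is Larkspur→Slot 2 ($132), Umbra→Slot 1 ($77), Cove→Slot 5 ($105), total $314.
VCG payment = (others' best without Talus) − (others' welfare with Talus) = 314 − 313 = $1.

Talus pays $1.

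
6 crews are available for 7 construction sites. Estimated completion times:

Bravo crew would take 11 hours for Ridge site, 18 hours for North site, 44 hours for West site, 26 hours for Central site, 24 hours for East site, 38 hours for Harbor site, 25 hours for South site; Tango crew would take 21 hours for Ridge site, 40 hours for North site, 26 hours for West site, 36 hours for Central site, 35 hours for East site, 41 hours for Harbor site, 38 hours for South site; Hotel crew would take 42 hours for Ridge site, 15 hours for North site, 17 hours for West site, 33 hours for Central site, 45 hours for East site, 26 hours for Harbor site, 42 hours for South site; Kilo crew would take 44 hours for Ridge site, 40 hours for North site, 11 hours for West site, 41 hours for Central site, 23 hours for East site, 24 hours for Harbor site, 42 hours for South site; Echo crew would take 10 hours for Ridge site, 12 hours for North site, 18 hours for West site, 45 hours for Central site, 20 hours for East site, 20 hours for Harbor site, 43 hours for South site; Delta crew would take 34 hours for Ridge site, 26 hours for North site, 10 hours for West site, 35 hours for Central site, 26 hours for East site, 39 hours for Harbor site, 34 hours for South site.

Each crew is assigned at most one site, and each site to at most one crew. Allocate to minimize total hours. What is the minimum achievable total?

Minimum total: 114 hours

Optimal: Bravo crew→South site (25 hours), Tango crew→Ridge site (21 hours), Hotel crew→North site (15 hours), Kilo crew→East site (23 hours), Echo crew→Harbor site (20 hours), Delta crew→West site (10 hours) — total 25+21+15+23+20+10 = 114 hours.
Min-entry greedy (repeatedly take the single cheapest remaining cell) gives 119 hours, worse by 5.
No other one-to-one assignment undercuts 114 hours.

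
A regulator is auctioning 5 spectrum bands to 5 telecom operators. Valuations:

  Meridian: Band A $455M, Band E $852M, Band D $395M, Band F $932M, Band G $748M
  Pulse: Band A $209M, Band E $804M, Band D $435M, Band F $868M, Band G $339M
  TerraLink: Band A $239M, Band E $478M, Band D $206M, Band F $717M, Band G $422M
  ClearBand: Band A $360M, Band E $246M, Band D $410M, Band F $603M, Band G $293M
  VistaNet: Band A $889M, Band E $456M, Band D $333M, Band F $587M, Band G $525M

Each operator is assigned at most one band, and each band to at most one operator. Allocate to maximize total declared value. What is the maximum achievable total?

Max total: $3568M

Treat this as an assignment problem: match each operator to one band.
Optimal: Meridian→Band G ($748M), Pulse→Band E ($804M), TerraLink→Band F ($717M), ClearBand→Band D ($410M), VistaNet→Band A ($889M) — total 748+804+717+410+889 = $3568M.
Column-greedy (each band in turn goes to its best remaining operator) gives $3186M, worse by 382.
Next-best assignment: Meridian→Band F, Pulse→Band E, TerraLink→Band G, ClearBand→Band D, VistaNet→Band A = $3457M.
Swapping Pulse↔VistaNet (Pulse→Band A $209M, VistaNet→Band E $456M) loses 1028.
Checked against all permutations: $3568M is optimal.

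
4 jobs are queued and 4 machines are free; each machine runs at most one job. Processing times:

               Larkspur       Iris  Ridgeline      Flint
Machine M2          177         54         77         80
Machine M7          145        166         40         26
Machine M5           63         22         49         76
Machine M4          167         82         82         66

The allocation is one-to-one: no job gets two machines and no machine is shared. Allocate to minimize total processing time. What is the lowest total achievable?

Optimal: Larkspur→Machine M5 (63 min), Iris→Machine M2 (54 min), Ridgeline→Machine M7 (40 min), Flint→Machine M4 (66 min) — total 63+54+40+66 = 223 min.
Min-entry greedy (repeatedly take the single cheapest remaining cell) gives 292 min, worse by 69.
Swapping Larkspur↔Flint (Larkspur→Machine M4 167 min, Flint→Machine M5 76 min) adds 114.
No other one-to-one assignment undercuts 223 min.

Minimum total: 223 min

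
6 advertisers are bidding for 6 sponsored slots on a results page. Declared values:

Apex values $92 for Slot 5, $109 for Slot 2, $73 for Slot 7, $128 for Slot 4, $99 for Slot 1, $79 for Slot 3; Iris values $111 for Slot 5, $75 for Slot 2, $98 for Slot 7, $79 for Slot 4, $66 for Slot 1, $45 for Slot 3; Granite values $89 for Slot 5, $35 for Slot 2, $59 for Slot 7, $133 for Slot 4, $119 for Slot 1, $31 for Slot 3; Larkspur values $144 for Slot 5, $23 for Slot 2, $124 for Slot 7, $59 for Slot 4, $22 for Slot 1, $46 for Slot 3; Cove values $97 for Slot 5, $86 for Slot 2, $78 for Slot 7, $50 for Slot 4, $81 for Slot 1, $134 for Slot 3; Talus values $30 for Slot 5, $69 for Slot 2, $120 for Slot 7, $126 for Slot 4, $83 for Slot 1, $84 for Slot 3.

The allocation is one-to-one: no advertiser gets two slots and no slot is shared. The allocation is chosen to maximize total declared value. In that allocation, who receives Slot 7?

Treat this as an assignment problem: match each advertiser to one slot.
Optimal: Apex→Slot 2 ($109), Iris→Slot 7 ($98), Granite→Slot 1 ($119), Larkspur→Slot 5 ($144), Cove→Slot 3 ($134), Talus→Slot 4 ($126) — total 109+98+119+144+134+126 = $730.
Column-greedy (each slot in turn goes to its best remaining advertiser) gives $632, worse by 98.
Every other assignment is strictly worse.
Iris's own top slot is Slot 5 ($111), but forcing Iris→Slot 5 and reassigning the rest optimally gives only $723 — worse by 7.

Iris receives Slot 7.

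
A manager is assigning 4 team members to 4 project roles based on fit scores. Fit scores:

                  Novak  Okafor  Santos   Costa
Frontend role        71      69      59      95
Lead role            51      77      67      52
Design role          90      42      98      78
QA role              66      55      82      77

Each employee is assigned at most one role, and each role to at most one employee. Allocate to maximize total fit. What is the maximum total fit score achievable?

Maximum total: 344 pts

This is the linear assignment problem.
Optimal: Novak→Design role (90 pts), Okafor→Lead role (77 pts), Santos→QA role (82 pts), Costa→Frontend role (95 pts) — total 90+77+82+95 = 344 pts.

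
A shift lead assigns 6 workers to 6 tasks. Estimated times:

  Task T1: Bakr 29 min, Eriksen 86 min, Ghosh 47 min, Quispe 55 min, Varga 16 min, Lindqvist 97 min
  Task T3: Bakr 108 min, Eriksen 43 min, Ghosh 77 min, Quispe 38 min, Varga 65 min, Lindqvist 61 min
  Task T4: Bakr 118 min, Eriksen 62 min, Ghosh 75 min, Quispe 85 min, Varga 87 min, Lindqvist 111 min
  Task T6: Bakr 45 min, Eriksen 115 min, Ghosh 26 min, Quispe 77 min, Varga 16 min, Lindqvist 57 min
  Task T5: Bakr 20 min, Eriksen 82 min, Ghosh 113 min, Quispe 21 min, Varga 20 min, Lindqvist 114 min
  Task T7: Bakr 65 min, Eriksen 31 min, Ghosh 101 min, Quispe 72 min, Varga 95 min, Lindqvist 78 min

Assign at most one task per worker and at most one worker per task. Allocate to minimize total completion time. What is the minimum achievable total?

Min total: 233 min

This is a one-to-one assignment (minimum-cost bipartite matching).
Optimal: Bakr→Task T1 (29 min), Eriksen→Task T7 (31 min), Ghosh→Task T4 (75 min), Quispe→Task T5 (21 min), Varga→Task T6 (16 min), Lindqvist→Task T3 (61 min) — total 29+31+75+21+16+61 = 233 min.
No other one-to-one assignment undercuts 233 min.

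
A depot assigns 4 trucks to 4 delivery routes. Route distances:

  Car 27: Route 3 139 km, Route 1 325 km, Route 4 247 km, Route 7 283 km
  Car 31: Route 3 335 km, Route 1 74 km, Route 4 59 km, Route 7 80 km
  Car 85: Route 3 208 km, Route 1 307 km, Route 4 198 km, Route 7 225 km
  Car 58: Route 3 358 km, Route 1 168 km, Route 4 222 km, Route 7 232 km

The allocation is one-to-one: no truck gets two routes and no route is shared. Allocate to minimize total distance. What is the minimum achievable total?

Optimal: Car 27→Route 3 (139 km), Car 31→Route 7 (80 km), Car 85→Route 4 (198 km), Car 58→Route 1 (168 km) — total 139+80+198+168 = 585 km.
Min-entry greedy (repeatedly take the single cheapest remaining cell) gives 591 km, worse by 6.
Next-best assignment: Car 27→Route 3, Car 31→Route 4, Car 85→Route 7, Car 58→Route 1 = 591 km.

Min total: 585 km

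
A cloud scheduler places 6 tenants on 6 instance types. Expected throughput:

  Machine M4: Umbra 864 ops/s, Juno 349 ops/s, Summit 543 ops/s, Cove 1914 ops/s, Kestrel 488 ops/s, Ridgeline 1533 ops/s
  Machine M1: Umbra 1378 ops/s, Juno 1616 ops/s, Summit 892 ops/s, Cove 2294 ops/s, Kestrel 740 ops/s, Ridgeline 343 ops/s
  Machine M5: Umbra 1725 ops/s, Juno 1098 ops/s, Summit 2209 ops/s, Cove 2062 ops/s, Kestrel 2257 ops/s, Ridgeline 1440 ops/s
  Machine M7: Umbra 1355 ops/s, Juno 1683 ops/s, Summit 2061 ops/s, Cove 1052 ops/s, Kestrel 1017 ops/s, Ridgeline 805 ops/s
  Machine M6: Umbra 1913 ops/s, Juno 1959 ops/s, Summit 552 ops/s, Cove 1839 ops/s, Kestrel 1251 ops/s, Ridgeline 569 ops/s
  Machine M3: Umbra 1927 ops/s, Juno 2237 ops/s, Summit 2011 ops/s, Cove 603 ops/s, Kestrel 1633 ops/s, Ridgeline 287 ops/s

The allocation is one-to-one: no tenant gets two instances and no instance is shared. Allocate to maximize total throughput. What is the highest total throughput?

Maximum total: 12295 ops/s

Treat this as an assignment problem: match each tenant to one instance.
Optimal: Umbra→Machine M6 (1913 ops/s), Juno→Machine M3 (2237 ops/s), Summit→Machine M7 (2061 ops/s), Cove→Machine M1 (2294 ops/s), Kestrel→Machine M5 (2257 ops/s), Ridgeline→Machine M4 (1533 ops/s) — total 1913+2237+2061+2294+2257+1533 = 12295 ops/s.
Column-greedy (each instance in turn goes to its best remaining tenant) gives 10048 ops/s, worse by 2247.
Every other assignment is strictly worse.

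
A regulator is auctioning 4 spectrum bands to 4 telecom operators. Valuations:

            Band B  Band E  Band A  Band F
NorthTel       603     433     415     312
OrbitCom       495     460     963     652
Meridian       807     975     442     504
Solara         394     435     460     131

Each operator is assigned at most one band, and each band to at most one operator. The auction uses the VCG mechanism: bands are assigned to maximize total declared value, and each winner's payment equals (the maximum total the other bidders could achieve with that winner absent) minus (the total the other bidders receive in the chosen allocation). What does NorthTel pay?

Efficient allocation: NorthTel→Band B ($603M), OrbitCom→Band F ($652M), Meridian→Band E ($975M), Solara→Band A ($460M); total welfare W = $2690M.
NorthTel receives Band B at value $603M, so the others get W − 603 = $2087M.
Without NorthTel: best allocation of the remaining 3 bidders over all 4 bands is OrbitCom→Band A ($963M), Meridian→Band E ($975M), Solara→Band B ($394M), total $2332M.
VCG payment = (others' best without NorthTel) − (others' welfare with NorthTel) = 2332 − 2087 = $245M.

NorthTel pays $245M.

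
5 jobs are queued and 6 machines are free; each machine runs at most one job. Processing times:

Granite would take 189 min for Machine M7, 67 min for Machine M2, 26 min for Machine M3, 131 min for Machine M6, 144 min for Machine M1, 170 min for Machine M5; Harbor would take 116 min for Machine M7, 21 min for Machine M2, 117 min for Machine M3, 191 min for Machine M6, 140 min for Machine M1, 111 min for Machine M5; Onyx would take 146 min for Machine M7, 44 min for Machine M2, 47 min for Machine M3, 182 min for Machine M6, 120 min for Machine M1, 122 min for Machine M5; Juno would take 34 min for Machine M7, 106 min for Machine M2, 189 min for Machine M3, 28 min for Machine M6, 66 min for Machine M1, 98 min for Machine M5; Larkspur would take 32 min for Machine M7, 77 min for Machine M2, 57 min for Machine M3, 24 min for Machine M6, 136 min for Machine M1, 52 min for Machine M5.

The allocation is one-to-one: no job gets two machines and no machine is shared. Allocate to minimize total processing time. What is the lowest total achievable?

Min total: 225 min

Optimal: Granite→Machine M3 (26 min), Harbor→Machine M2 (21 min), Onyx→Machine M1 (120 min), Juno→Machine M7 (34 min), Larkspur→Machine M6 (24 min) — total 26+21+120+34+24 = 225 min.
Row-greedy (each job in turn takes its cheapest remaining machine) gives 227 min, worse by 2.
Swapping Granite↔Onyx (Granite→Machine M1 144 min, Onyx→Machine M3 47 min) adds 45.
Every other assignment is strictly worse.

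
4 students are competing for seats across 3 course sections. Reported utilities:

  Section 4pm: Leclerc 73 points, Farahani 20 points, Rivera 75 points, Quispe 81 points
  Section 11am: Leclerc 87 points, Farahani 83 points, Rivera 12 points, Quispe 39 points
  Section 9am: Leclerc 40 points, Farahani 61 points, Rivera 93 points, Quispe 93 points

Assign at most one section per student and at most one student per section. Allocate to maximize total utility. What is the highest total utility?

Treat this as an assignment problem: match each student to one section.
Optimal: Quispe→Section 4pm (81 points), Leclerc→Section 11am (87 points), Rivera→Section 9am (93 points) — total 81+87+93 = 261 points.
Row-greedy (each student in turn takes its best remaining section) gives 223 points, worse by 38.
Next-best assignment: Quispe→Section 4pm, Farahani→Section 11am, Rivera→Section 9am = 257 points.
Checked against all permutations: 261 points is optimal.

Maximum total: 261 points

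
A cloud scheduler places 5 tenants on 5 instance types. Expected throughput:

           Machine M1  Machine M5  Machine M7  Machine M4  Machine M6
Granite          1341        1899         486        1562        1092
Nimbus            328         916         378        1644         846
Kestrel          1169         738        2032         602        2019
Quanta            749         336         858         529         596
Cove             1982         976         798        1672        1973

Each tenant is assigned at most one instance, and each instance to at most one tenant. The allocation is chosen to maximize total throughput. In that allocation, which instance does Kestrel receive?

Kestrel receives Machine M6.

Treat this as an assignment problem: match each tenant to one instance.
Optimal: Granite→Machine M5 (1899 ops/s), Nimbus→Machine M4 (1644 ops/s), Kestrel→Machine M6 (2019 ops/s), Quanta→Machine M7 (858 ops/s), Cove→Machine M1 (1982 ops/s) — total 1899+1644+2019+858+1982 = 8402 ops/s.
Row-greedy (each tenant in turn takes its best remaining instance) gives 8297 ops/s, worse by 105.
Every other assignment is strictly worse.
Kestrel's own top instance is Machine M7 (2032 ops/s), but forcing Kestrel→Machine M7 and reassigning the rest optimally gives only 8297 ops/s — worse by 105.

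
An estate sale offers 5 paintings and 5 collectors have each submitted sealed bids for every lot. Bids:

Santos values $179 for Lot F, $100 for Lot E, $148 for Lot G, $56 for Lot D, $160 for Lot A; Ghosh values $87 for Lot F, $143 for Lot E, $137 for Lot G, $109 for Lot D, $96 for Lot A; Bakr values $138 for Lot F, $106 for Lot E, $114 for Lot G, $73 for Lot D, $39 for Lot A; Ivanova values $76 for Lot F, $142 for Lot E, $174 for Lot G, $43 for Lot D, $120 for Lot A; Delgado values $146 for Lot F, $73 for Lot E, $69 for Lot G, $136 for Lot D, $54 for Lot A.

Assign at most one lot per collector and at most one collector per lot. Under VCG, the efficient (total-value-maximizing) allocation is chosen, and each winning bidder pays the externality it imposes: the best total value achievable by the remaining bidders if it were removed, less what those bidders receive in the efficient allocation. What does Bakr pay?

Efficient allocation: Santos→Lot A ($160), Ghosh→Lot E ($143), Bakr→Lot F ($138), Ivanova→Lot G ($174), Delgado→Lot D ($136); total welfare W = $751.
Bakr receives Lot F at value $138, so the others get W − 138 = $613.
Without Bakr: best allocation of the remaining 4 bidders over all 5 lots is Santos→Lot F ($179), Ghosh→Lot E ($143), Ivanova→Lot G ($174), Delgado→Lot D ($136), total $632.
VCG payment = (others' best without Bakr) − (others' welfare with Bakr) = 632 − 613 = $19.

Bakr pays $19.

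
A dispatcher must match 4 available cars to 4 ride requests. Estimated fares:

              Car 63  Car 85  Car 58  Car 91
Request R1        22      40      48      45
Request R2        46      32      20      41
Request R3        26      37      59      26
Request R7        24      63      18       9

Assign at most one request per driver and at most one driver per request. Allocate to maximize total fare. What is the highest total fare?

Optimal: Car 63→Request R2 ($46), Car 85→Request R7 ($63), Car 58→Request R3 ($59), Car 91→Request R1 ($45) — total 46+63+59+45 = $213.
Column-greedy (each request in turn goes to its best remaining driver) gives $140, worse by 73.
No other one-to-one assignment exceeds $213.

Maximum total: $213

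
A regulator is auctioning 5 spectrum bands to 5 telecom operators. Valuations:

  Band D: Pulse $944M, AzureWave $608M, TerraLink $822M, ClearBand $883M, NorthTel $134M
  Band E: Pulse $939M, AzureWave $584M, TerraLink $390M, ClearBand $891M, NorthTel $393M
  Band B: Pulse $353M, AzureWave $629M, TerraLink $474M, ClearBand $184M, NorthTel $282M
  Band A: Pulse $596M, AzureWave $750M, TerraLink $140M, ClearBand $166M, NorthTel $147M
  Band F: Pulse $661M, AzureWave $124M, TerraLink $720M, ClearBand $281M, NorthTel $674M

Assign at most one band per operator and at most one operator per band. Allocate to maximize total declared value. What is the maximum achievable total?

Max total: $3733M

Optimal: Pulse→Band D ($944M), AzureWave→Band A ($750M), TerraLink→Band B ($474M), ClearBand→Band E ($891M), NorthTel→Band F ($674M) — total 944+750+474+891+674 = $3733M.
Row-greedy (each operator in turn takes its best remaining band) gives $3587M, worse by 146.
No other one-to-one assignment exceeds $3733M.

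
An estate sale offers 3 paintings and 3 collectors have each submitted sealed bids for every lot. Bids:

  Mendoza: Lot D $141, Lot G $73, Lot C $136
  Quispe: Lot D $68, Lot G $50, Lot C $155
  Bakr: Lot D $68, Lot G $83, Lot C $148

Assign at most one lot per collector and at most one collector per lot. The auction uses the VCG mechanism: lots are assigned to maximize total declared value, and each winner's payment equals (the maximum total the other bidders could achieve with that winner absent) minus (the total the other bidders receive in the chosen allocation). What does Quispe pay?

Efficient allocation: Mendoza→Lot D ($141), Quispe→Lot C ($155), Bakr→Lot G ($83); total welfare W = $379.
Quispe receives Lot C at value $155, so the others get W − 155 = $224.
Without Quispe: best allocation of the remaining 2 bidders over all 3 lots is Mendoza→Lot D ($141), Bakr→Lot C ($148), total $289.
VCG payment = (others' best without Quispe) − (others' welfare with Quispe) = 289 − 224 = $65.

Quispe pays $65.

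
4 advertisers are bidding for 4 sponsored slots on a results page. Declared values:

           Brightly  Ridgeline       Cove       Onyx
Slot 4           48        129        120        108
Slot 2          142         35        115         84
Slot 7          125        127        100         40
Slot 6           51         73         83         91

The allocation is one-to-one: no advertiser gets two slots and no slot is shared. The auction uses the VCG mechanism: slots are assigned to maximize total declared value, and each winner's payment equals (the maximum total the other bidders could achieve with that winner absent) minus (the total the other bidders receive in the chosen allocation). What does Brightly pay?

Brightly pays $12.

Efficient allocation: Brightly→Slot 2 ($142), Ridgeline→Slot 7 ($127), Cove→Slot 4 ($120), Onyx→Slot 6 ($91); total welfare W = $480.
Brightly receives Slot 2 at value $142, so the others get W − 142 = $338.
Without Brightly: best allocation of the remaining 3 bidders over all 4 slots is Ridgeline→Slot 7 ($127), Cove→Slot 2 ($115), Onyx→Slot 4 ($108), total $350.
VCG payment = (others' best without Brightly) − (others' welfare with Brightly) = 350 − 338 = $12.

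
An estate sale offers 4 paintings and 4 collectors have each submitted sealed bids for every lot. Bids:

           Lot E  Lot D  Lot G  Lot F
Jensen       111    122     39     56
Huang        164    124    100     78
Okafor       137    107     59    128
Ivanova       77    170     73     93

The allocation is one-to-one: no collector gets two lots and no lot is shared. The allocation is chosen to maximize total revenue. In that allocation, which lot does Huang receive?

Huang receives Lot G.

Optimal: Jensen→Lot E ($111), Huang→Lot G ($100), Okafor→Lot F ($128), Ivanova→Lot D ($170) — total 111+100+128+170 = $509.
Row-greedy (each collector in turn takes its best remaining lot) gives $487, worse by 22.
Huang's own top lot is Lot E ($164), but forcing Huang→Lot E and reassigning the rest optimally gives only $501 — worse by 8.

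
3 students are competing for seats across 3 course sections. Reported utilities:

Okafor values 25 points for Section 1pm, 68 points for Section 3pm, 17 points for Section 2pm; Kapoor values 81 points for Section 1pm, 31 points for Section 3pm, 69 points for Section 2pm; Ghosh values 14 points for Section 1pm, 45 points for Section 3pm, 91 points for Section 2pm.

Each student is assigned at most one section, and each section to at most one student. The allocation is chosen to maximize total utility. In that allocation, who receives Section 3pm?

This is a one-to-one assignment (maximum-weight bipartite matching).
Optimal: Okafor→Section 3pm (68 points), Kapoor→Section 1pm (81 points), Ghosh→Section 2pm (91 points) — total 68+81+91 = 240 points.
Next-best assignment: Okafor→Section 3pm, Kapoor→Section 2pm, Ghosh→Section 1pm = 151 points.
Every other assignment is strictly worse.

Okafor receives Section 3pm.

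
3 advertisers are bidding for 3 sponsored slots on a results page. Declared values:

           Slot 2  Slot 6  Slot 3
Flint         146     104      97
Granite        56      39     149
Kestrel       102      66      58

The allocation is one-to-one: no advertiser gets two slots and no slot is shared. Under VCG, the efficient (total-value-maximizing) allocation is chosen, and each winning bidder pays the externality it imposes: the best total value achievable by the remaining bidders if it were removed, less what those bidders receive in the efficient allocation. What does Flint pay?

Efficient allocation: Flint→Slot 2 ($146), Granite→Slot 3 ($149), Kestrel→Slot 6 ($66); total welfare W = $361.
Flint receives Slot 2 at value $146, so the others get W − 146 = $215.
Without Flint: best allocation of the remaining 2 bidders over all 3 slots is Granite→Slot 3 ($149), Kestrel→Slot 2 ($102), total $251.
VCG payment = (others' best without Flint) − (others' welfare with Flint) = 251 − 215 = $36.

Flint pays $36.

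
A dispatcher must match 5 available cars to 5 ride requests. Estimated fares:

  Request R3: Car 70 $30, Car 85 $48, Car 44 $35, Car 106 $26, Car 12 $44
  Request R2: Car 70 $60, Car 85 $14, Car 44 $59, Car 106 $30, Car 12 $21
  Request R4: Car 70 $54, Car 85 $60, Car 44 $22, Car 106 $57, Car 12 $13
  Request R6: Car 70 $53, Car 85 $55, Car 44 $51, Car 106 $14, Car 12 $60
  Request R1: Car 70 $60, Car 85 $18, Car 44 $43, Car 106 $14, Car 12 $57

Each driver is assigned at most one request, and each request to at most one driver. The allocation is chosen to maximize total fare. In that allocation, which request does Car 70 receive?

Car 70 receives Request R1.

This is the linear assignment problem.
Optimal: Car 70→Request R1 ($60), Car 85→Request R3 ($48), Car 44→Request R2 ($59), Car 106→Request R4 ($57), Car 12→Request R6 ($60) — total 60+48+59+57+60 = $284.
Row-greedy (each driver in turn takes its best remaining request) gives $254, worse by 30.
Swapping Car 70↔Car 85 (Car 70→Request R3 $30, Car 85→Request R1 $18) loses 60.
Car 70's own top request is Request R2 ($60), but forcing Car 70→Request R2 and reassigning the rest optimally gives only $273 — worse by 11.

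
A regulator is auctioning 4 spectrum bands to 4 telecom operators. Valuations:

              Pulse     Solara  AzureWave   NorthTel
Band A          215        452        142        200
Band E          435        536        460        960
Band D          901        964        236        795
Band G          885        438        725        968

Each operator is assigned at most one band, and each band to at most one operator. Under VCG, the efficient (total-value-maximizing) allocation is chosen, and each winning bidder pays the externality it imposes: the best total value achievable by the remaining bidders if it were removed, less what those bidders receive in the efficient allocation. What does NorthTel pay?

NorthTel pays $231M.

Efficient allocation: Pulse→Band D ($901M), Solara→Band A ($452M), AzureWave→Band G ($725M), NorthTel→Band E ($960M); total welfare W = $3038M.
NorthTel receives Band E at value $960M, so the others get W − 960 = $2078M.
Without NorthTel: best allocation of the remaining 3 bidders over all 4 bands is Pulse→Band G ($885M), Solara→Band D ($964M), AzureWave→Band E ($460M), total $2309M.
VCG payment = (others' best without NorthTel) − (others' welfare with NorthTel) = 2309 − 2078 = $231M.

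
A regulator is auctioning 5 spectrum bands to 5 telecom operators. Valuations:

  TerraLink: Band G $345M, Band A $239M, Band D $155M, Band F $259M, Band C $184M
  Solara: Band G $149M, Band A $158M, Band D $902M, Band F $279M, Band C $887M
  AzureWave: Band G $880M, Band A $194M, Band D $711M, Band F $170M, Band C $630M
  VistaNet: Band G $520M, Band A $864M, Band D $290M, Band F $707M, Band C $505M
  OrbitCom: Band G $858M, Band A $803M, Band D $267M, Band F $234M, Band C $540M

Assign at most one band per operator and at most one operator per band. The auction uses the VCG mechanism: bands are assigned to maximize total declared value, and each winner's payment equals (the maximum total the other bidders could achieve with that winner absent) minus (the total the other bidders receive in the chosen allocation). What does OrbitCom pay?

Efficient allocation: TerraLink→Band F ($259M), Solara→Band C ($887M), AzureWave→Band D ($711M), VistaNet→Band A ($864M), OrbitCom→Band G ($858M); total welfare W = $3579M.
OrbitCom receives Band G at value $858M, so the others get W − 858 = $2721M.
Without OrbitCom: best allocation of the remaining 4 bidders over all 5 bands is TerraLink→Band F ($259M), Solara→Band D ($902M), AzureWave→Band G ($880M), VistaNet→Band A ($864M), total $2905M.
VCG payment = (others' best without OrbitCom) − (others' welfare with OrbitCom) = 2905 − 2721 = $184M.

OrbitCom pays $184M.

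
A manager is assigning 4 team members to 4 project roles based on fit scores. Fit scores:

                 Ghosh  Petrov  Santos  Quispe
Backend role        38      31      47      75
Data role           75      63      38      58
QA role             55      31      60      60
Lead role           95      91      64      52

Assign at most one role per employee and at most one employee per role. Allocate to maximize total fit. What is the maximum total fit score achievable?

This is the linear assignment problem.
Optimal: Ghosh→Data role (75 pts), Petrov→Lead role (91 pts), Santos→QA role (60 pts), Quispe→Backend role (75 pts) — total 75+91+60+75 = 301 pts.
Row-greedy (each employee in turn takes its best remaining role) gives 293 pts, worse by 8.
Next-best assignment: Ghosh→Lead role, Petrov→Data role, Santos→QA role, Quispe→Backend role = 293 pts.
Swapping Quispe↔Santos (Quispe→QA role 60 pts, Santos→Backend role 47 pts) loses 28.
No other one-to-one assignment exceeds 301 pts.

Max total: 301 pts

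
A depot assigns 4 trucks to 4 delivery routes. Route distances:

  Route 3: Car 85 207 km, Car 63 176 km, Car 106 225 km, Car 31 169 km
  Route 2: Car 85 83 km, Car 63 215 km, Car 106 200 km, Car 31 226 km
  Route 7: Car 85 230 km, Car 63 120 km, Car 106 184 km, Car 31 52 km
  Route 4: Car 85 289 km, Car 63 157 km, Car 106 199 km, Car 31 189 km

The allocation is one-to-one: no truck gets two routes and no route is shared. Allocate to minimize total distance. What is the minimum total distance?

Minimum total: 510 km

Optimal: Car 85→Route 2 (83 km), Car 63→Route 3 (176 km), Car 106→Route 4 (199 km), Car 31→Route 7 (52 km) — total 83+176+199+52 = 510 km.
Column-greedy (each route in turn goes to its cheapest remaining truck) gives 571 km, worse by 61.
Next-best assignment: Car 85→Route 2, Car 63→Route 4, Car 106→Route 3, Car 31→Route 7 = 517 km.
Swapping Car 31↔Car 106 (Car 31→Route 4 189 km, Car 106→Route 7 184 km) adds 122.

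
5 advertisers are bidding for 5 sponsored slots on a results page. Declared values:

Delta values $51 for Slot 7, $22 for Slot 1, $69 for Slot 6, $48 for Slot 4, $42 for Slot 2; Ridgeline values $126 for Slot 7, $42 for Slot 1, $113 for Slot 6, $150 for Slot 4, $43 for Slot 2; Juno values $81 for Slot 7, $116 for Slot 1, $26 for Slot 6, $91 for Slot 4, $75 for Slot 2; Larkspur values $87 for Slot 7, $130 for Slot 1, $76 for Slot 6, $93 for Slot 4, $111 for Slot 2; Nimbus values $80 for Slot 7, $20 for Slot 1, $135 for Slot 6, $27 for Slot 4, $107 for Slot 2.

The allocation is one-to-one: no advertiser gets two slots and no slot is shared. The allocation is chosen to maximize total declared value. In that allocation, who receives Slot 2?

Treat this as an assignment problem: match each advertiser to one slot.
Optimal: Delta→Slot 7 ($51), Ridgeline→Slot 4 ($150), Juno→Slot 1 ($116), Larkspur→Slot 2 ($111), Nimbus→Slot 6 ($135) — total 51+150+116+111+135 = $563.
Column-greedy (each slot in turn goes to its best remaining advertiser) gives $524, worse by 39.
Next-best assignment: Delta→Slot 7, Ridgeline→Slot 4, Juno→Slot 2, Larkspur→Slot 1, Nimbus→Slot 6 = $541.
Swapping Juno↔Ridgeline (Juno→Slot 4 $91, Ridgeline→Slot 1 $42) loses 133.
No other one-to-one assignment exceeds $563.
Larkspur's own top slot is Slot 1 ($130), but forcing Larkspur→Slot 1 and reassigning the rest optimally gives only $541 — worse by 22.

Larkspur receives Slot 2.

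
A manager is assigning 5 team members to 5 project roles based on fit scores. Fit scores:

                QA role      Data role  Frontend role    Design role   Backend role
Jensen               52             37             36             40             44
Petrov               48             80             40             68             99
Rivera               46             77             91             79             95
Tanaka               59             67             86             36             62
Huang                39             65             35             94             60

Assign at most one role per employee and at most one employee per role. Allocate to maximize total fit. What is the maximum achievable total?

Max total: 408 pts

Optimal: Jensen→QA role (52 pts), Petrov→Backend role (99 pts), Rivera→Data role (77 pts), Tanaka→Frontend role (86 pts), Huang→Design role (94 pts) — total 52+99+77+86+94 = 408 pts.
Column-greedy (each role in turn goes to its best remaining employee) gives 368 pts, worse by 40.
Swapping Tanaka↔Huang (Tanaka→Design role 36 pts, Huang→Frontend role 35 pts) loses 109.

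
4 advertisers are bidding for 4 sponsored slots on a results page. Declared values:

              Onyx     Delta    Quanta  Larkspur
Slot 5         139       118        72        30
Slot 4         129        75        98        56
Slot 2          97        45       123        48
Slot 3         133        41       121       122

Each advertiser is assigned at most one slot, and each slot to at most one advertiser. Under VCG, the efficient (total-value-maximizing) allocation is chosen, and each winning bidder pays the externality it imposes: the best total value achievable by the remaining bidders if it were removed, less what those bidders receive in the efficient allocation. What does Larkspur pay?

Efficient allocation: Onyx→Slot 4 ($129), Delta→Slot 5 ($118), Quanta→Slot 2 ($123), Larkspur→Slot 3 ($122); total welfare W = $492.
Larkspur receives Slot 3 at value $122, so the others get W − 122 = $370.
Without Larkspur: best allocation of the remaining 3 bidders over all 4 slots is Onyx→Slot 3 ($133), Delta→Slot 5 ($118), Quanta→Slot 2 ($123), total $374.
VCG payment = (others' best without Larkspur) − (others' welfare with Larkspur) = 374 − 370 = $4.

Larkspur pays $4.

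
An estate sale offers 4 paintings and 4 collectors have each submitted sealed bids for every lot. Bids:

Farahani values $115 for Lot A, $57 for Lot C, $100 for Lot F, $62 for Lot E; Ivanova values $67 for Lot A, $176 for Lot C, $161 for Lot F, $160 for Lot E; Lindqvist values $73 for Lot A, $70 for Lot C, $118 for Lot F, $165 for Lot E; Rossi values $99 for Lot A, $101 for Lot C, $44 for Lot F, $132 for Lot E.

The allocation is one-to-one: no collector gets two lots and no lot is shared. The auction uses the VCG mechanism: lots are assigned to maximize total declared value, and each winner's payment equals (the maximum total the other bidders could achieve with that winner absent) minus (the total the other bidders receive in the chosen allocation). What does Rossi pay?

Rossi pays $15.

Efficient allocation: Farahani→Lot A ($115), Ivanova→Lot F ($161), Lindqvist→Lot E ($165), Rossi→Lot C ($101); total welfare W = $542.
Rossi receives Lot C at value $101, so the others get W − 101 = $441.
Without Rossi: best allocation of the remaining 3 bidders over all 4 lots is Farahani→Lot A ($115), Ivanova→Lot C ($176), Lindqvist→Lot E ($165), total $456.
VCG payment = (others' best without Rossi) − (others' welfare with Rossi) = 456 − 441 = $15.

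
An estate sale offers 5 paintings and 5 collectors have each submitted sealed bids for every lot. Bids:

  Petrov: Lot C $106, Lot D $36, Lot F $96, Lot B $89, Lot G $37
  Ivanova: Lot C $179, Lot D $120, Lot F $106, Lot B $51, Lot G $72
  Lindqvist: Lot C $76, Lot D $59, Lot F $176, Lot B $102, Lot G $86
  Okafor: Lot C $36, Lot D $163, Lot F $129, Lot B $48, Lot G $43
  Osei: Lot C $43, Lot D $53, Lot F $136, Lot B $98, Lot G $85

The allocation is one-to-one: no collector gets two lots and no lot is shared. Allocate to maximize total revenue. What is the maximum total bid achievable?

Optimal: Petrov→Lot B ($89), Ivanova→Lot C ($179), Lindqvist→Lot F ($176), Okafor→Lot D ($163), Osei→Lot G ($85) — total 89+179+176+163+85 = $692.
Max-entry greedy (repeatedly take the single best remaining cell) gives $653, worse by 39.
Next-best assignment: Petrov→Lot B, Ivanova→Lot C, Lindqvist→Lot G, Okafor→Lot D, Osei→Lot F = $653.
Swapping Ivanova↔Lindqvist (Ivanova→Lot F $106, Lindqvist→Lot C $76) loses 173.
No other one-to-one assignment exceeds $692.

Maximum total: $692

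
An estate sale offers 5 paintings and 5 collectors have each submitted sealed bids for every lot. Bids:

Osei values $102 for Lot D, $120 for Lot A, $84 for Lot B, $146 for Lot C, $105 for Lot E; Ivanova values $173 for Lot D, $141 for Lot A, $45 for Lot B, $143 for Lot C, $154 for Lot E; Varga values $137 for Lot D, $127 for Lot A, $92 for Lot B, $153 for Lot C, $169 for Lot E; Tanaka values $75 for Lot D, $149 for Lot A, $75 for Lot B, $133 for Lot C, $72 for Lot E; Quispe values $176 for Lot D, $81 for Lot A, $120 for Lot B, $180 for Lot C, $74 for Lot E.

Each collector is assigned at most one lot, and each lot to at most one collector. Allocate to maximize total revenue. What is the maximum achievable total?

Optimal: Osei→Lot C ($146), Ivanova→Lot D ($173), Varga→Lot E ($169), Tanaka→Lot A ($149), Quispe→Lot B ($120) — total 146+173+169+149+120 = $757.
Max-entry greedy (repeatedly take the single best remaining cell) gives $755, worse by 2.
Next-best assignment: Osei→Lot B, Ivanova→Lot D, Varga→Lot E, Tanaka→Lot A, Quispe→Lot C = $755.

Max total: $757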